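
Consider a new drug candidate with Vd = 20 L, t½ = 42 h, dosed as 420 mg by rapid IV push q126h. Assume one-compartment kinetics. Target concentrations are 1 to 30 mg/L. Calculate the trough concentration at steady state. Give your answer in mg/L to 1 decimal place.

3.0 mg/L

τ = 126 h = 3 half-lives, so f = (1/2)^3 = 0.125.
Accumulation ratio R = 1/(1 − f) = 1/0.875 = 8/7.
Single-dose peak C₀ = D/Vd = 420/20 = 21 mg/L.
Steady-state peak Cmax,ss = C₀·R = 21 × 8/7 ≈ 24.000 mg/L.
Steady-state trough Cmin,ss = Cmax,ss·f ≈ 24.000 × 0.125 ≈ 3.000 mg/L.
Trough 3.0 mg/L vs MEC 1 mg/L: adequate.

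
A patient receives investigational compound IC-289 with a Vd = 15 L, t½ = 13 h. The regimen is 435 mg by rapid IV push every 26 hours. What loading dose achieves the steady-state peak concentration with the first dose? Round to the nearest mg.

f = (1/2)^(26/13) ≈ 0.250000; accumulation ratio R = 1/(1−f) ≈ 1.33333.
Loading dose to hit Cmax,ss on first dose: D_load = D_maint·R ≈ 435 × 1.33333 ≈ 580.00 mg.

580 mg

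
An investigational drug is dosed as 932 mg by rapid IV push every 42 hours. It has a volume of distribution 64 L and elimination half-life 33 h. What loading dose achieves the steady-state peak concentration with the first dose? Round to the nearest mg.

1590 mg

f = (1/2)^(42/33) ≈ 0.413877; accumulation ratio R = 1/(1−f) ≈ 1.70613.
Loading dose to hit Cmax,ss on first dose: D_load = D_maint·R ≈ 932 × 1.70613 ≈ 1590.11 mg.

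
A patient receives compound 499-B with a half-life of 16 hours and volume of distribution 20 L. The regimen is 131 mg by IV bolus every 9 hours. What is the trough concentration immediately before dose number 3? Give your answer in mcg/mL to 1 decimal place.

f = (1/2)^(τ/t½) = (1/2)^(9/16) ≈ 0.6771.
C₀ = D/Vd = 131/20 ≈ 6.550 mcg/mL.
Before the 3rd dose, 2 doses have been given. Superposition: Cmin = C₀·(f + f²).
≈ 6.550 × (0.6771 + 0.4585) ≈ 6.550 × 1.1356 ≈ 7.438 mcg/mL.

7.4 mcg/mL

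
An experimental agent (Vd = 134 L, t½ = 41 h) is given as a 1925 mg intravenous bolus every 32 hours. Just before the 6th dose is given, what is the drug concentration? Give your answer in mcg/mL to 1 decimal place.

18.7 mcg/mL

f = (1/2)^(τ/t½) = (1/2)^(32/41) ≈ 0.5822.
C₀ = D/Vd = 1925/134 ≈ 14.366 mcg/mL.
Before the 6th dose, 5 doses have been given. Superposition: Cmin = C₀·(f + f² + … + f^5).
≈ 14.366 × (0.5822 + 0.3390 + 0.1973 + 0.1149 + 0.0669) ≈ 14.366 × 1.3003 ≈ 18.680 mcg/mL.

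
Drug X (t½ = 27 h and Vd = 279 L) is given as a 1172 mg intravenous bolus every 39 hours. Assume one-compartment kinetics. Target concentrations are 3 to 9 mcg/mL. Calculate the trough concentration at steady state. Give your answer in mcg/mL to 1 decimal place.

τ/t½ = 39/27 ≈ 1.4444, so fraction remaining f = (1/2)^(39/27) ≈ 0.3674.
At steady state, accumulation factor R = 1/(1 − e^(−kτ)) ≈ 1.5808.
Single-dose peak C₀ = D/Vd = 1172/279 ≈ 4.201 mcg/mL.
Steady-state peak Cmax,ss = C₀·R ≈ 4.201 × 1.5808 ≈ 6.641 mcg/mL.
Steady-state trough Cmin,ss = Cmax,ss·f ≈ 6.641 × 0.3674 ≈ 2.440 mcg/mL.
Trough 2.4 mcg/mL vs MEC 3 mcg/mL: subtherapeutic.

2.4 mcg/mL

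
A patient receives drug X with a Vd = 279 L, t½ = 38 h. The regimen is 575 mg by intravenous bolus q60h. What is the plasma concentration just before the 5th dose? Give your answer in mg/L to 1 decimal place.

f = (1/2)^(τ/t½) = (1/2)^(60/38) ≈ 0.3347.
C₀ = D/Vd = 575/279 ≈ 2.061 mg/L.
Before the 5th dose, 4 doses have been given. Superposition: Cmin = C₀·(f + f² + … + f^4).
≈ 2.061 × (0.3347 + 0.1120 + 0.0375 + 0.0125) ≈ 2.061 × 0.4967 ≈ 1.024 mg/L.

1.0 mg/L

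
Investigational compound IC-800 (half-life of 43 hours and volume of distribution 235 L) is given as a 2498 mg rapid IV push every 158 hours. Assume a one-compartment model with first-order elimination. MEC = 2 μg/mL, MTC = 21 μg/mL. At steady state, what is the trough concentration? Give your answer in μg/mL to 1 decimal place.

k = ln2/t½ = ln2/43 ≈ 0.016120 h⁻¹; fraction remaining f = e^(−kτ) = e^(−0.016120×158) ≈ 0.0783.
Single-dose peak C₀ = D/Vd = 2498/235 ≈ 10.630 μg/mL.
Steady-state trough Cmin,ss = C₀·f/(1−f) ≈ 10.630 × 0.0783/0.9217 ≈ 0.903 μg/mL.
Trough 0.9 μg/mL vs MEC 2 μg/mL: subtherapeutic.

0.9 μg/mL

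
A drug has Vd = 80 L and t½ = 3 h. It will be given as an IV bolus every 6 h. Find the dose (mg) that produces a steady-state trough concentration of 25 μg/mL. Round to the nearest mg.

6000 mg

τ/t½ = 6/3 ≈ 2, so f = (1/2)^(6/3) ≈ 0.250000.
Cmin,ss = (D/Vd)·f/(1−f), so D = Cmin,ss·Vd·(1−f)/f.
D = 25 × 80 × (1−f)/f ≈ 25 × 80 × 3.00000 ≈ 6000.00 mg.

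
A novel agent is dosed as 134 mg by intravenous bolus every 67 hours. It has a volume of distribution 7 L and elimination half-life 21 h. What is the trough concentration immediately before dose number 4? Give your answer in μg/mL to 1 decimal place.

f = (1/2)^(τ/t½) = (1/2)^(67/21) ≈ 0.1095.
C₀ = D/Vd = 134/7 ≈ 19.143 μg/mL.
Before the 4th dose, 3 doses have been given. Superposition: Cmin = C₀·(f + f² + … + f^3).
≈ 19.143 × (0.1095 + 0.0120 + 0.0013) ≈ 19.143 × 0.1228 ≈ 2.351 μg/mL.

2.4 μg/mL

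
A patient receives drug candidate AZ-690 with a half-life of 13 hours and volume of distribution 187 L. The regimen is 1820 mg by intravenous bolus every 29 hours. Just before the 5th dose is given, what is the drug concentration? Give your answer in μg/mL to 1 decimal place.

2.6 μg/mL

f = (1/2)^(τ/t½) = (1/2)^(29/13) ≈ 0.2130.
C₀ = D/Vd = 1820/187 ≈ 9.733 μg/mL.
Before the 5th dose, 4 doses have been given. Superposition: Cmin = C₀·(f + f² + … + f^4).
≈ 9.733 × (0.2130 + 0.0454 + 0.0097 + 0.0021) ≈ 9.733 × 0.2702 ≈ 2.630 μg/mL.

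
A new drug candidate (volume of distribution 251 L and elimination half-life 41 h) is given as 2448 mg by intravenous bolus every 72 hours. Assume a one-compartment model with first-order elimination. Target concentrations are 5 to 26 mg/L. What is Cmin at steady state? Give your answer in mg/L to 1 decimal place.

4.1 mg/L

k = ln2/t½ = ln2/41 ≈ 0.016906 h⁻¹; fraction remaining f = e^(−kτ) = e^(−0.016906×72) ≈ 0.2960.
Accumulation ratio R = 1/(1 − f) ≈ 1/0.7040 ≈ 1.4205.
Single-dose peak C₀ = D/Vd = 2448/251 ≈ 9.753 mg/L.
Cmax,ss = C₀/(1 − f) ≈ 9.753/0.7040 ≈ 13.854 mg/L.
Steady-state trough Cmin,ss = Cmax,ss·f ≈ 13.854 × 0.2960 ≈ 4.101 mg/L.
Trough 4.1 mg/L vs MEC 5 mg/L: subtherapeutic.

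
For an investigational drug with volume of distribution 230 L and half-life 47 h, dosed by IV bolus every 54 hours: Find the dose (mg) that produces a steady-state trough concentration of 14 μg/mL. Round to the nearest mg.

3920 mg

τ/t½ = 54/47 ≈ 1.1489, so f = (1/2)^(54/47) ≈ 0.450958.
Cmin,ss = (D/Vd)·f/(1−f), so D = Cmin,ss·Vd·(1−f)/f.
D = 14 × 230 × (1−f)/f ≈ 14 × 230 × 1.21750 ≈ 3920.35 mg.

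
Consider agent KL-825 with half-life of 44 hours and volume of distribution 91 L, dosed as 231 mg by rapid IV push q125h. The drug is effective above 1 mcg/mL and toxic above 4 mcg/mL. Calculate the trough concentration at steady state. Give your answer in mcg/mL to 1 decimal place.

k = ln2/t½ = ln2/44 ≈ 0.015753 h⁻¹; fraction remaining f = e^(−kτ) = e^(−0.015753×125) ≈ 0.1396.
At steady state, accumulation factor R = 1/(1 − e^(−kτ)) ≈ 1.1623.
Each bolus raises the concentration by D/Vd = 231/91 ≈ 2.538 mcg/mL.
Steady-state peak Cmax,ss = C₀·R ≈ 2.538 × 1.1623 ≈ 2.950 mcg/mL.
One interval later, Cmin,ss = Cmax,ss·e^(−kτ) ≈ 2.950 × 0.1396 ≈ 0.412 mcg/mL.
Trough 0.4 mcg/mL vs MEC 1 mcg/mL: subtherapeutic.

0.4 mcg/mL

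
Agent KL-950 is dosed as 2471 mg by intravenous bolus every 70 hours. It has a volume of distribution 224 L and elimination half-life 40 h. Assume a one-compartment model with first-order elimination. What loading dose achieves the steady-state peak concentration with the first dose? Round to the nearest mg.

f = (1/2)^(70/40) ≈ 0.297302; accumulation ratio R = 1/(1−f) ≈ 1.42309.
Loading dose to hit Cmax,ss on first dose: D_load = D_maint·R ≈ 2471 × 1.42309 ≈ 3516.46 mg.

3516 mg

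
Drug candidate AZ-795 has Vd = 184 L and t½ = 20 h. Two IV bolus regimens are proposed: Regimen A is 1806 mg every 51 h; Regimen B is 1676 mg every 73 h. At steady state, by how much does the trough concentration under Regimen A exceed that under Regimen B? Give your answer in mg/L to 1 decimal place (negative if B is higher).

1.2 mg/L

Regimen A: f = (1/2)^(51/20) ≈ 0.1708; Cmin,ss = (1806/184)·f/(1−f) ≈ 2.022 mg/L.
Regimen B: f = (1/2)^(73/20) ≈ 0.0797; Cmin,ss = (1676/184)·f/(1−f) ≈ 0.789 mg/L.
Difference ≈ 2.022 − 0.789 ≈ 1.233 mg/L.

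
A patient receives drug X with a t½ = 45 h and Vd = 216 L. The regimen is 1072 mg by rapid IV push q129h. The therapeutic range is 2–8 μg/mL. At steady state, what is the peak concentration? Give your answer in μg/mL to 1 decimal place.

5.8 μg/mL

k = ln2/t½ = ln2/45 ≈ 0.015403 h⁻¹; fraction remaining f = e^(−kτ) = e^(−0.015403×129) ≈ 0.1371.
Accumulation ratio R = 1/(1 − f) ≈ 1/0.8629 ≈ 1.1589.
Single-dose peak C₀ = D/Vd = 1072/216 ≈ 4.963 μg/mL.
Cmax,ss = C₀/(1 − f) ≈ 4.963/0.8629 ≈ 5.752 μg/mL.
Peak 5.8 μg/mL vs MTC 8 μg/mL: below toxic threshold.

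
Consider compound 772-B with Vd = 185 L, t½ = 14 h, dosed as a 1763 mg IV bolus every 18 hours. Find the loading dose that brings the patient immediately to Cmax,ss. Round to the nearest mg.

f = (1/2)^(18/14) ≈ 0.410168; accumulation ratio R = 1/(1−f) ≈ 1.69540.
Loading dose to hit Cmax,ss on first dose: D_load = D_maint·R ≈ 1763 × 1.69540 ≈ 2988.99 mg.

2989 mg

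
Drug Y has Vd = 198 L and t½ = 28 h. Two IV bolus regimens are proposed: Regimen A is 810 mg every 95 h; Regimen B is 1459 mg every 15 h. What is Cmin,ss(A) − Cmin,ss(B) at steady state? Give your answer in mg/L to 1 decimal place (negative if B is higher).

Regimen A: f = (1/2)^(95/28) ≈ 0.0952; Cmin,ss = (810/198)·f/(1−f) ≈ 0.430 mg/L.
Regimen B: f = (1/2)^(15/28) ≈ 0.6898; Cmin,ss = (1459/198)·f/(1−f) ≈ 16.386 mg/L.
Difference ≈ 0.430 − 16.386 ≈ -15.956 mg/L.

-16.0 mg/L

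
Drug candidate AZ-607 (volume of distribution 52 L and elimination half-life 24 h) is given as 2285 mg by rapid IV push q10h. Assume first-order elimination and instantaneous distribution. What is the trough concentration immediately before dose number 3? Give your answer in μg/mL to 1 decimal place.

f = (1/2)^(τ/t½) = (1/2)^(10/24) ≈ 0.7492.
C₀ = D/Vd = 2285/52 ≈ 43.942 μg/mL.
Before the 3rd dose, 2 doses have been given. Superposition: Cmin = C₀·(f + f²).
≈ 43.942 × (0.7492 + 0.5613) ≈ 43.942 × 1.3105 ≈ 57.586 μg/mL.

57.6 μg/mL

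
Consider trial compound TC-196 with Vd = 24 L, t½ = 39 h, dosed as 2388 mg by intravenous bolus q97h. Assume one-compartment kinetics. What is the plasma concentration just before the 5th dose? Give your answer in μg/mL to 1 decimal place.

f = (1/2)^(τ/t½) = (1/2)^(97/39) ≈ 0.1784.
C₀ = D/Vd = 2388/24 ≈ 99.500 μg/mL.
Before the 5th dose, 4 doses have been given. Superposition: Cmin = C₀·(f + f² + … + f^4).
≈ 99.500 × (0.1784 + 0.0318 + 0.0057 + 0.0010) ≈ 99.500 × 0.2169 ≈ 21.582 μg/mL.

21.6 μg/mL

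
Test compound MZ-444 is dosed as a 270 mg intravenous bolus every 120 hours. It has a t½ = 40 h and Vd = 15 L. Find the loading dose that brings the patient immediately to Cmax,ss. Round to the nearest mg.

309 mg

f = (1/2)^(120/40) ≈ 0.125000; accumulation ratio R = 1/(1−f) ≈ 1.14286.
Loading dose to hit Cmax,ss on first dose: D_load = D_maint·R ≈ 270 × 1.14286 ≈ 308.57 mg.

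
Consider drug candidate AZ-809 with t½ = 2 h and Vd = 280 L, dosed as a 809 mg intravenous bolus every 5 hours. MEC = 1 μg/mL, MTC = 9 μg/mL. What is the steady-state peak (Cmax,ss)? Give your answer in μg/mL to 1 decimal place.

3.5 μg/mL

k = ln2/t½ = ln2/2 ≈ 0.346574 h⁻¹; fraction remaining f = e^(−kτ) = e^(−0.346574×5) ≈ 0.1768.
Accumulation ratio R = 1/(1 − f) ≈ 1/0.8232 ≈ 1.2148.
Each bolus raises the concentration by D/Vd = 809/280 ≈ 2.889 μg/mL.
Steady-state peak Cmax,ss = C₀·R ≈ 2.889 × 1.2148 ≈ 3.510 μg/mL.
Peak 3.5 μg/mL vs MTC 9 μg/mL: below toxic threshold.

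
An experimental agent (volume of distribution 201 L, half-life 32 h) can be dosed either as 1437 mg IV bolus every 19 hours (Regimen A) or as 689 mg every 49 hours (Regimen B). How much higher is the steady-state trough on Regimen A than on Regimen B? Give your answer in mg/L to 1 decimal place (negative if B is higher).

12.2 mg/L

Regimen A: f = (1/2)^(19/32) ≈ 0.6626; Cmin,ss = (1437/201)·f/(1−f) ≈ 14.040 mg/L.
Regimen B: f = (1/2)^(49/32) ≈ 0.3460; Cmin,ss = (689/201)·f/(1−f) ≈ 1.814 mg/L.
Difference ≈ 14.040 − 1.814 ≈ 12.226 mg/L.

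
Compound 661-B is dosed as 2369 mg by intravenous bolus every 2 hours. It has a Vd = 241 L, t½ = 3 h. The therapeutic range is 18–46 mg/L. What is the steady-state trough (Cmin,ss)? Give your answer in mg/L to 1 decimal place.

16.7 mg/L

Over one 2-h interval, 2/3 ≈ 0.66667 half-lives elapse, leaving f ≈ 0.6300 of each dose.
Single-dose peak C₀ = D/Vd = 2369/241 ≈ 9.830 mg/L.
Steady-state trough Cmin,ss = C₀·f/(1−f) ≈ 9.830 × 0.6300/0.3700 ≈ 16.738 mg/L.
Trough 16.7 mg/L vs MEC 18 mg/L: subtherapeutic.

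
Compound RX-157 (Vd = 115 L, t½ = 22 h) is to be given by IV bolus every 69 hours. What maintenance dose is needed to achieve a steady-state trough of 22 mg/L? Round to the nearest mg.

τ/t½ = 69/22 ≈ 3.1364, so f = (1/2)^(69/22) ≈ 0.113726.
Cmin,ss = (D/Vd)·f/(1−f), so D = Cmin,ss·Vd·(1−f)/f.
D = 22 × 115 × (1−f)/f ≈ 22 × 115 × 7.79306 ≈ 19716.44 mg.

19716 mg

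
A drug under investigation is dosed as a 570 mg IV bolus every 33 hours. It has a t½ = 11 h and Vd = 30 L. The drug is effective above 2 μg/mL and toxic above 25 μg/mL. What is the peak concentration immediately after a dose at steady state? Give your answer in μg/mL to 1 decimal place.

21.7 μg/mL

τ = 33 h = 3 half-lives, so f = (1/2)^3 = 0.125.
At steady state, R = 1/(1 − 0.125) = 8/7.
Single-dose peak C₀ = D/Vd = 570/30 = 19 μg/mL.
Steady-state peak Cmax,ss = C₀·R = 19 × 8/7 ≈ 21.714 μg/mL.
Peak 21.7 μg/mL vs MTC 25 μg/mL: below toxic threshold.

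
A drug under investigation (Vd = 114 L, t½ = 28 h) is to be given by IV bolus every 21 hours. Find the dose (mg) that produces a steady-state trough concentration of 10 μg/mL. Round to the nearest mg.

τ/t½ = 21/28 ≈ 0.75, so f = (1/2)^(21/28) ≈ 0.594604.
Cmin,ss = (D/Vd)·f/(1−f), so D = Cmin,ss·Vd·(1−f)/f.
D = 10 × 114 × (1−f)/f ≈ 10 × 114 × 0.68179 ≈ 777.24 mg.

777 mg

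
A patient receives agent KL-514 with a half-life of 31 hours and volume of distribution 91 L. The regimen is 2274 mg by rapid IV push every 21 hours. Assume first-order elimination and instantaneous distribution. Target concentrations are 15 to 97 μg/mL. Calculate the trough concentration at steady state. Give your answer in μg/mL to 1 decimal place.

41.7 μg/mL

k = ln2/t½ = ln2/31 ≈ 0.022360 h⁻¹; fraction remaining f = e^(−kτ) = e^(−0.022360×21) ≈ 0.6253.
Accumulation ratio R = 1/(1 − f) ≈ 1/0.3747 ≈ 2.6688.
Single-dose peak C₀ = D/Vd = 2274/91 ≈ 24.989 μg/mL.
Steady-state peak Cmax,ss = C₀·R ≈ 24.989 × 2.6688 ≈ 66.691 μg/mL.
One interval later, Cmin,ss = Cmax,ss·e^(−kτ) ≈ 66.691 × 0.6253 ≈ 41.702 μg/mL.
Trough 41.7 μg/mL vs MEC 15 μg/mL: adequate.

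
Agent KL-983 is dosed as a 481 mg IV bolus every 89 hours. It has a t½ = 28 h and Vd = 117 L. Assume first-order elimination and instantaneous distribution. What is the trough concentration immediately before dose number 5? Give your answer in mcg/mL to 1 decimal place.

f = (1/2)^(τ/t½) = (1/2)^(89/28) ≈ 0.1104.
C₀ = D/Vd = 481/117 ≈ 4.111 mcg/mL.
Before the 5th dose, 4 doses have been given. Superposition: Cmin = C₀·(f + f² + … + f^4).
≈ 4.111 × (0.1104 + 0.0122 + 0.0013 + 0.0001) ≈ 4.111 × 0.1240 ≈ 0.510 mcg/mL.

0.5 mcg/mL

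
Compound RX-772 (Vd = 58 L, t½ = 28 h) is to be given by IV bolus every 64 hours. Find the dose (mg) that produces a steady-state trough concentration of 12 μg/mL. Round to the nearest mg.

2698 mg

τ/t½ = 64/28 ≈ 2.2857, so f = (1/2)^(64/28) ≈ 0.205084.
Cmin,ss = (D/Vd)·f/(1−f), so D = Cmin,ss·Vd·(1−f)/f.
D = 12 × 58 × (1−f)/f ≈ 12 × 58 × 3.87605 ≈ 2697.73 mg.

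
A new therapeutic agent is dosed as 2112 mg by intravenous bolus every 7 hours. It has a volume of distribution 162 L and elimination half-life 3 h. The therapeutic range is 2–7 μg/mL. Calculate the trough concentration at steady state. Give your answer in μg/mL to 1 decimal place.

3.2 μg/mL

Over one 7-h interval, 7/3 ≈ 2.3333 half-lives elapse, leaving f ≈ 0.1984 of each dose.
At steady state, accumulation factor R = 1/(1 − e^(−kτ)) ≈ 1.2475.
Single-dose peak C₀ = D/Vd = 2112/162 ≈ 13.037 μg/mL.
Steady-state peak Cmax,ss = C₀·R ≈ 13.037 × 1.2475 ≈ 16.264 μg/mL.
One interval later, Cmin,ss = Cmax,ss·e^(−kτ) ≈ 16.264 × 0.1984 ≈ 3.227 μg/mL.
Trough 3.2 μg/mL vs MEC 2 μg/mL: adequate.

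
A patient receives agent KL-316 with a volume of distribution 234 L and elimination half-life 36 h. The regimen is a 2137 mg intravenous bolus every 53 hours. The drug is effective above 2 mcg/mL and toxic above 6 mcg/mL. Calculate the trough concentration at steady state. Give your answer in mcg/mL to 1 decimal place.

k = ln2/t½ = ln2/36 ≈ 0.019254 h⁻¹; fraction remaining f = e^(−kτ) = e^(−0.019254×53) ≈ 0.3604.
At steady state, accumulation factor R = 1/(1 − e^(−kτ)) ≈ 1.5635.
Each bolus raises the concentration by D/Vd = 2137/234 ≈ 9.132 mcg/mL.
Steady-state peak Cmax,ss = C₀·R ≈ 9.132 × 1.5635 ≈ 14.278 mcg/mL.
One interval later, Cmin,ss = Cmax,ss·e^(−kτ) ≈ 14.278 × 0.3604 ≈ 5.146 mcg/mL.
Trough 5.1 mcg/mL vs MEC 2 mcg/mL: adequate.

5.1 mcg/mL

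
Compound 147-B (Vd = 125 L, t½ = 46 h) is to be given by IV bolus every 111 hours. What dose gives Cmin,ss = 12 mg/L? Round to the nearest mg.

τ/t½ = 111/46 ≈ 2.413, so f = (1/2)^(111/46) ≈ 0.187759.
Cmin,ss = (D/Vd)·f/(1−f), so D = Cmin,ss·Vd·(1−f)/f.
D = 12 × 125 × (1−f)/f ≈ 12 × 125 × 4.32598 ≈ 6488.97 mg.

6489 mg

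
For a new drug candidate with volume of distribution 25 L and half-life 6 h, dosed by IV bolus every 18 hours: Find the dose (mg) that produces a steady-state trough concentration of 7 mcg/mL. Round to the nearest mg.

τ/t½ = 18/6 ≈ 3, so f = (1/2)^(18/6) ≈ 0.125000.
Cmin,ss = (D/Vd)·f/(1−f), so D = Cmin,ss·Vd·(1−f)/f.
D = 7 × 25 × (1−f)/f ≈ 7 × 25 × 7.00000 ≈ 1225.00 mg.

1225 mg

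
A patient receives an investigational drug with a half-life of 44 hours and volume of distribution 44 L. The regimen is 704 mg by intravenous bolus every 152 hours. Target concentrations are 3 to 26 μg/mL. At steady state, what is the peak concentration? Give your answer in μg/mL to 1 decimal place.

τ/t½ = 152/44 ≈ 3.4545, so fraction remaining f = (1/2)^(152/44) ≈ 0.0912.
Accumulation ratio R = 1/(1 − f) ≈ 1/0.9088 ≈ 1.1004.
Single-dose peak C₀ = D/Vd = 704/44 ≈ 16.000 μg/mL.
Steady-state peak Cmax,ss = C₀·R ≈ 16.000 × 1.1004 ≈ 17.606 μg/mL.
Peak 17.6 μg/mL vs MTC 26 μg/mL: below toxic threshold.

17.6 μg/mL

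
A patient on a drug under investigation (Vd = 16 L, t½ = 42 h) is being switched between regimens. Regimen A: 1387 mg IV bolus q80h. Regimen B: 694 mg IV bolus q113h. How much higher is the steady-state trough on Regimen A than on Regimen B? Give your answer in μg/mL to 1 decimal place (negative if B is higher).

Regimen A: f = (1/2)^(80/42) ≈ 0.2671; Cmin,ss = (1387/16)·f/(1−f) ≈ 31.593 μg/mL.
Regimen B: f = (1/2)^(113/42) ≈ 0.1549; Cmin,ss = (694/16)·f/(1−f) ≈ 7.950 μg/mL.
Difference ≈ 31.593 − 7.950 ≈ 23.643 μg/mL.

23.6 μg/mL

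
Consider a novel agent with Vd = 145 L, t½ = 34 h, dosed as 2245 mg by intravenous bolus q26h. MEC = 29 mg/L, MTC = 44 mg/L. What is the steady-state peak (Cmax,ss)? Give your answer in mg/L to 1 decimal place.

37.6 mg/L

τ/t½ = 26/34 ≈ 0.76471, so fraction remaining f = (1/2)^(26/34) ≈ 0.5886.
At steady state, accumulation factor R = 1/(1 − e^(−kτ)) ≈ 2.4307.
Single-dose peak C₀ = D/Vd = 2245/145 ≈ 15.483 mg/L.
Steady-state peak Cmax,ss = C₀·R ≈ 15.483 × 2.4307 ≈ 37.635 mg/L.
Peak 37.6 mg/L vs MTC 44 mg/L: below toxic threshold.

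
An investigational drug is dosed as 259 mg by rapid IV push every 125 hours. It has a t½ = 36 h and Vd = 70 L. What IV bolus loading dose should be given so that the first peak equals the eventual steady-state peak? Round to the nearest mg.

f = (1/2)^(125/36) ≈ 0.090107; accumulation ratio R = 1/(1−f) ≈ 1.09903.
Loading dose to hit Cmax,ss on first dose: D_load = D_maint·R ≈ 259 × 1.09903 ≈ 284.65 mg.

285 mg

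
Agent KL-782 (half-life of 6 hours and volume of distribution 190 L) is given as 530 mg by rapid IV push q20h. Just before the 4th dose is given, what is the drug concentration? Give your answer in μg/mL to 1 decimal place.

f = (1/2)^(τ/t½) = (1/2)^(20/6) ≈ 0.0992.
C₀ = D/Vd = 530/190 ≈ 2.789 μg/mL.
Before the 4th dose, 3 doses have been given. Superposition: Cmin = C₀·(f + f² + … + f^3).
≈ 2.789 × (0.0992 + 0.0098 + 0.0010) ≈ 2.789 × 0.1100 ≈ 0.307 μg/mL.

0.3 μg/mL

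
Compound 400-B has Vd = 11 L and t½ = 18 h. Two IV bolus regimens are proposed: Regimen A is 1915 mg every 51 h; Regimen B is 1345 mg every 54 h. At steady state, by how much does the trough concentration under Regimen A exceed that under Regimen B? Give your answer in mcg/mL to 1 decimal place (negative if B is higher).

Regimen A: f = (1/2)^(51/18) ≈ 0.1403; Cmin,ss = (1915/11)·f/(1−f) ≈ 28.411 mcg/mL.
Regimen B: f = (1/2)^(54/18) ≈ 0.1250; Cmin,ss = (1345/11)·f/(1−f) ≈ 17.468 mcg/mL.
Difference ≈ 28.411 − 17.468 ≈ 10.943 mcg/mL.

10.9 mcg/mL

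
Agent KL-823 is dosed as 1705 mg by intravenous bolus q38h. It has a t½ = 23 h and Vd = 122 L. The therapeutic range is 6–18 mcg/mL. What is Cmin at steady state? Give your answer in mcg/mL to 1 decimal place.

6.5 mcg/mL

Over one 38-h interval, 38/23 ≈ 1.6522 half-lives elapse, leaving f ≈ 0.3182 of each dose.
Accumulation ratio R = 1/(1 − f) ≈ 1/0.6818 ≈ 1.4667.
Single-dose peak C₀ = D/Vd = 1705/122 ≈ 13.975 mcg/mL.
Steady-state peak Cmax,ss = C₀·R ≈ 13.975 × 1.4667 ≈ 20.497 mcg/mL.
One interval later, Cmin,ss = Cmax,ss·e^(−kτ) ≈ 20.497 × 0.3182 ≈ 6.522 mcg/mL.
Trough 6.5 mcg/mL vs MEC 6 mcg/mL: adequate.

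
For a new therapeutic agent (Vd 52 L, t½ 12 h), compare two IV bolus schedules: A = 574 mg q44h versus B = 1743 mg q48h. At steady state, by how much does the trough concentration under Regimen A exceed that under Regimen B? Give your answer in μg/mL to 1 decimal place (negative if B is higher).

-1.3 μg/mL

Regimen A: f = (1/2)^(44/12) ≈ 0.0787; Cmin,ss = (574/52)·f/(1−f) ≈ 0.943 μg/mL.
Regimen B: f = (1/2)^(48/12) ≈ 0.0625; Cmin,ss = (1743/52)·f/(1−f) ≈ 2.235 μg/mL.
Difference ≈ 0.943 − 2.235 ≈ -1.292 μg/mL.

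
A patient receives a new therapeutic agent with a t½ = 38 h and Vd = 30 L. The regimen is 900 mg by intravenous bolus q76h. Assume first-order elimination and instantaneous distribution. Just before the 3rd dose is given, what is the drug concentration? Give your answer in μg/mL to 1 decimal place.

f = (1/2)^(τ/t½) = (1/2)^(76/38) ≈ 0.2500.
C₀ = D/Vd = 900/30 ≈ 30.000 μg/mL.
Before the 3rd dose, 2 doses have been given. Superposition: Cmin = C₀·(f + f²).
≈ 30.000 × (0.2500 + 0.0625) ≈ 30.000 × 0.3125 ≈ 9.375 μg/mL.

9.4 μg/mL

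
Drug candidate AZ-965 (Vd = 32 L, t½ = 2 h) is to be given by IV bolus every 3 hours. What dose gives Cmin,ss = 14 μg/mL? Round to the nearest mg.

819 mg

τ/t½ = 3/2 ≈ 1.5, so f = (1/2)^(3/2) ≈ 0.353553.
Cmin,ss = (D/Vd)·f/(1−f), so D = Cmin,ss·Vd·(1−f)/f.
D = 14 × 32 × (1−f)/f ≈ 14 × 32 × 1.82843 ≈ 819.14 mg.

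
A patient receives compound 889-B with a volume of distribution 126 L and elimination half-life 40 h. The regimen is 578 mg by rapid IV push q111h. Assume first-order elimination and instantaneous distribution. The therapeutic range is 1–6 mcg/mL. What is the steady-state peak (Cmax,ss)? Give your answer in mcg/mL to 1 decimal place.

5.4 mcg/mL

Over one 111-h interval, 111/40 ≈ 2.775 half-lives elapse, leaving f ≈ 0.1461 of each dose.
Accumulation ratio R = 1/(1 − f) ≈ 1/0.8539 ≈ 1.1711.
Each bolus raises the concentration by D/Vd = 578/126 ≈ 4.587 mcg/mL.
Steady-state peak Cmax,ss = C₀·R ≈ 4.587 × 1.1711 ≈ 5.372 mcg/mL.
Peak 5.4 mcg/mL vs MTC 6 mcg/mL: below toxic threshold.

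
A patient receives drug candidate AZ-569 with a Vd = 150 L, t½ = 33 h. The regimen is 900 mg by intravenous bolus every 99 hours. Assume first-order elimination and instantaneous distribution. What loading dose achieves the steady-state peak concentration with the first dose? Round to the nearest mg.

1029 mg

f = (1/2)^(99/33) ≈ 0.125000; accumulation ratio R = 1/(1−f) ≈ 1.14286.
Loading dose to hit Cmax,ss on first dose: D_load = D_maint·R ≈ 900 × 1.14286 ≈ 1028.57 mg.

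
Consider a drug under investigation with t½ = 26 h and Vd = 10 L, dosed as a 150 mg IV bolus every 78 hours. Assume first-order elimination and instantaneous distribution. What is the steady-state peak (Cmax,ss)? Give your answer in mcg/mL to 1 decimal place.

17.1 mcg/mL

The dosing interval is 3 half-lives, so f = 2^(−3) = 0.125.
Accumulation ratio R = 1/(1 − f) = 1/0.875 = 8/7.
Single-dose peak C₀ = D/Vd = 150/10 = 15 mcg/mL.
Steady-state peak Cmax,ss = C₀·R = 15 × 8/7 ≈ 17.143 mcg/mL.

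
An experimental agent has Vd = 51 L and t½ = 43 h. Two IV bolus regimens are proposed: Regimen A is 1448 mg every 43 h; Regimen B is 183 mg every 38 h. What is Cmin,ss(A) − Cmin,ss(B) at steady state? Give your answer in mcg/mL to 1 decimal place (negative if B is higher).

24.1 mcg/mL

Regimen A: f = (1/2)^(43/43) ≈ 0.5000; Cmin,ss = (1448/51)·f/(1−f) ≈ 28.392 mcg/mL.
Regimen B: f = (1/2)^(38/43) ≈ 0.5420; Cmin,ss = (183/51)·f/(1−f) ≈ 4.246 mcg/mL.
Difference ≈ 28.392 − 4.246 ≈ 24.146 mcg/mL.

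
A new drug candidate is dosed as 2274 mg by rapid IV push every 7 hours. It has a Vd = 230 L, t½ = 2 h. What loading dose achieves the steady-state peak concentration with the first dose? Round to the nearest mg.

f = (1/2)^(7/2) ≈ 0.088388; accumulation ratio R = 1/(1−f) ≈ 1.09696.
Loading dose to hit Cmax,ss on first dose: D_load = D_maint·R ≈ 2274 × 1.09696 ≈ 2494.49 mg.

2494 mg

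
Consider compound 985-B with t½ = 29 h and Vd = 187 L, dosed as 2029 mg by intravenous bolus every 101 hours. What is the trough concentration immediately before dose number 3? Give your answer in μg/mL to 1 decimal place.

1.1 μg/mL

f = (1/2)^(τ/t½) = (1/2)^(101/29) ≈ 0.0895.
C₀ = D/Vd = 2029/187 ≈ 10.850 μg/mL.
Before the 3rd dose, 2 doses have been given. Superposition: Cmin = C₀·(f + f²).
≈ 10.850 × (0.0895 + 0.0080) ≈ 10.850 × 0.0975 ≈ 1.058 μg/mL.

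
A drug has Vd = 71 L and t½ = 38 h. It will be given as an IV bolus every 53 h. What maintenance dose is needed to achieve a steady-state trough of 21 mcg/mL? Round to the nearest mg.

τ/t½ = 53/38 ≈ 1.3947, so f = (1/2)^(53/38) ≈ 0.380314.
Cmin,ss = (D/Vd)·f/(1−f), so D = Cmin,ss·Vd·(1−f)/f.
D = 21 × 71 × (1−f)/f ≈ 21 × 71 × 1.62941 ≈ 2429.45 mg.

2429 mg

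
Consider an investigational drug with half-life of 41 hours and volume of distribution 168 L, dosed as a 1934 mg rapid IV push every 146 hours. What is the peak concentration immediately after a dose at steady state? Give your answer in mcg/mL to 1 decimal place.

12.6 mcg/mL

Over one 146-h interval, 146/41 ≈ 3.561 half-lives elapse, leaving f ≈ 0.0847 of each dose.
Accumulation ratio R = 1/(1 − f) ≈ 1/0.9153 ≈ 1.0925.
Each bolus raises the concentration by D/Vd = 1934/168 ≈ 11.512 mcg/mL.
Cmax,ss = C₀/(1 − f) ≈ 11.512/0.9153 ≈ 12.577 mcg/mL.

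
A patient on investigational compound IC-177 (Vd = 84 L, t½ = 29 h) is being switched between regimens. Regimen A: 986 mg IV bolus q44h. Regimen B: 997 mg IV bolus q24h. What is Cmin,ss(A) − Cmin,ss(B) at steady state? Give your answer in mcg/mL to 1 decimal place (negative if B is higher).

Regimen A: f = (1/2)^(44/29) ≈ 0.3494; Cmin,ss = (986/84)·f/(1−f) ≈ 6.304 mcg/mL.
Regimen B: f = (1/2)^(24/29) ≈ 0.5635; Cmin,ss = (997/84)·f/(1−f) ≈ 15.322 mcg/mL.
Difference ≈ 6.304 − 15.322 ≈ -9.018 mcg/mL.

-9.0 mcg/mL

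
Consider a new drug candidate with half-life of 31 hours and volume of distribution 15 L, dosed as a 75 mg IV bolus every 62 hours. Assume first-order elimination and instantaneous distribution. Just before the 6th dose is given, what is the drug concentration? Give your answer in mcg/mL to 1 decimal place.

1.7 mcg/mL

f = (1/2)^(τ/t½) = (1/2)^(62/31) ≈ 0.2500.
C₀ = D/Vd = 75/15 ≈ 5.000 mcg/mL.
Before the 6th dose, 5 doses have been given. Superposition: Cmin = C₀·(f + f² + … + f^5).
≈ 5.000 × (0.2500 + 0.0625 + 0.0156 + 0.0039 + 0.0010) ≈ 5.000 × 0.3330 ≈ 1.665 mcg/mL.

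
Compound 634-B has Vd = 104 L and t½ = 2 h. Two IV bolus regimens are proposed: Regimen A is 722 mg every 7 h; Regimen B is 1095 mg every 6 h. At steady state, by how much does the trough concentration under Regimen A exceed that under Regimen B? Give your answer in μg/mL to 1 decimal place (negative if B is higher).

-0.8 μg/mL

Regimen A: f = (1/2)^(7/2) ≈ 0.0884; Cmin,ss = (722/104)·f/(1−f) ≈ 0.673 μg/mL.
Regimen B: f = (1/2)^(6/2) ≈ 0.1250; Cmin,ss = (1095/104)·f/(1−f) ≈ 1.504 μg/mL.
Difference ≈ 0.673 − 1.504 ≈ -0.831 μg/mL.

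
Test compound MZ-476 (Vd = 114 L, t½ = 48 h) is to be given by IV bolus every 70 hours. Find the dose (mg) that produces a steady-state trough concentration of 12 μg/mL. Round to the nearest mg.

τ/t½ = 70/48 ≈ 1.4583, so f = (1/2)^(70/48) ≈ 0.363913.
Cmin,ss = (D/Vd)·f/(1−f), so D = Cmin,ss·Vd·(1−f)/f.
D = 12 × 114 × (1−f)/f ≈ 12 × 114 × 1.74791 ≈ 2391.14 mg.

2391 mg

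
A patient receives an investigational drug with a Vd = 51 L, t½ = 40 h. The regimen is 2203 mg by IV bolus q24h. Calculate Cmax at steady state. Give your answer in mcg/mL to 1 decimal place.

127.0 mcg/mL

τ/t½ = 24/40 ≈ 0.6, so fraction remaining f = (1/2)^(24/40) ≈ 0.6598.
Accumulation ratio R = 1/(1 − f) ≈ 1/0.3402 ≈ 2.9394.
Each bolus raises the concentration by D/Vd = 2203/51 ≈ 43.196 mcg/mL.
Cmax,ss = C₀/(1 − f) ≈ 43.196/0.3402 ≈ 126.972 mcg/mL.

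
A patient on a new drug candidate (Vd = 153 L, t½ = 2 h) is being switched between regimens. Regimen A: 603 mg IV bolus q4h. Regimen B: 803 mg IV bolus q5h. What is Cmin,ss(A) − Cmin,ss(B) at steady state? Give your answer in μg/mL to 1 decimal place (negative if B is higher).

Regimen A: f = (1/2)^(4/2) ≈ 0.2500; Cmin,ss = (603/153)·f/(1−f) ≈ 1.314 μg/mL.
Regimen B: f = (1/2)^(5/2) ≈ 0.1768; Cmin,ss = (803/153)·f/(1−f) ≈ 1.127 μg/mL.
Difference ≈ 1.314 − 1.127 ≈ 0.187 μg/mL.

0.2 μg/mL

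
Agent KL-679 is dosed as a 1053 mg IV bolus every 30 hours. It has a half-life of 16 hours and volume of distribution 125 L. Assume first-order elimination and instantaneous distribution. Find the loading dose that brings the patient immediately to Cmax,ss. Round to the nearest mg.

1448 mg

f = (1/2)^(30/16) ≈ 0.272627; accumulation ratio R = 1/(1−f) ≈ 1.37481.
Loading dose to hit Cmax,ss on first dose: D_load = D_maint·R ≈ 1053 × 1.37481 ≈ 1447.67 mg.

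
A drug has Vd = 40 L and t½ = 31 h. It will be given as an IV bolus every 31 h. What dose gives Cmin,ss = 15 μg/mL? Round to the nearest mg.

600 mg

τ/t½ = 31/31 ≈ 1, so f = (1/2)^(31/31) ≈ 0.500000.
Cmin,ss = (D/Vd)·f/(1−f), so D = Cmin,ss·Vd·(1−f)/f.
D = 15 × 40 × (1−f)/f ≈ 15 × 40 × 1.00000 ≈ 600.00 mg.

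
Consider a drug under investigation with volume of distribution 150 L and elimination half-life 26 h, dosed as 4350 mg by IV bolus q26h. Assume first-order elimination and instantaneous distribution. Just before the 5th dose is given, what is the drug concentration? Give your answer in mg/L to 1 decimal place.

27.2 mg/L

f = (1/2)^(τ/t½) = (1/2)^(26/26) ≈ 0.5000.
C₀ = D/Vd = 4350/150 ≈ 29.000 mg/L.
Before the 5th dose, 4 doses have been given. Superposition: Cmin = C₀·(f + f² + … + f^4).
≈ 29.000 × (0.5000 + 0.2500 + 0.1250 + 0.0625) ≈ 29.000 × 0.9375 ≈ 27.188 mg/L.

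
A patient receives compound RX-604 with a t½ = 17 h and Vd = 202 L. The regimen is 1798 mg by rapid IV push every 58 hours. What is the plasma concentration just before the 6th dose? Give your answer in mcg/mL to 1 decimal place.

f = (1/2)^(τ/t½) = (1/2)^(58/17) ≈ 0.0940.
C₀ = D/Vd = 1798/202 ≈ 8.901 mcg/mL.
Before the 6th dose, 5 doses have been given. Superposition: Cmin = C₀·(f + f² + … + f^5).
≈ 8.901 × (0.0940 + 0.0088 + 0.0008 + 0.0001 + 0.0000) ≈ 8.901 × 0.1037 ≈ 0.923 mcg/mL.

0.9 mcg/mL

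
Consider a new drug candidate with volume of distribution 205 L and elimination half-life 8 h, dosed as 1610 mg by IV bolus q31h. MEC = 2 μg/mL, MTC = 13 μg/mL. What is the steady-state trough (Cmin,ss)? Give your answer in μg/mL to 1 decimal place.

0.6 μg/mL

Over one 31-h interval, 31/8 ≈ 3.875 half-lives elapse, leaving f ≈ 0.0682 of each dose.
Accumulation ratio R = 1/(1 − f) ≈ 1/0.9318 ≈ 1.0732.
Single-dose peak C₀ = D/Vd = 1610/205 ≈ 7.854 μg/mL.
Steady-state peak Cmax,ss = C₀·R ≈ 7.854 × 1.0732 ≈ 8.429 μg/mL.
Steady-state trough Cmin,ss = Cmax,ss·f ≈ 8.429 × 0.0682 ≈ 0.575 μg/mL.
Trough 0.6 μg/mL vs MEC 2 μg/mL: subtherapeutic.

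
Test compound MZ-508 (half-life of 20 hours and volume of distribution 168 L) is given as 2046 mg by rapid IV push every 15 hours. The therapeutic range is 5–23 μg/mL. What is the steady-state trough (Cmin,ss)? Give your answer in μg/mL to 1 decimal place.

17.9 μg/mL

τ/t½ = 15/20 ≈ 0.75, so fraction remaining f = (1/2)^(15/20) ≈ 0.5946.
Each bolus raises the concentration by D/Vd = 2046/168 ≈ 12.179 μg/mL.
Steady-state trough Cmin,ss = C₀·f/(1−f) ≈ 12.179 × 0.5946/0.4054 ≈ 17.863 μg/mL.
Trough 17.9 μg/mL vs MEC 5 μg/mL: adequate.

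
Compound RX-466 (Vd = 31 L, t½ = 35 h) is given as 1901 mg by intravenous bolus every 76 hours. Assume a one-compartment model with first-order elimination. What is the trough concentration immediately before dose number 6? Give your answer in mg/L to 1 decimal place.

f = (1/2)^(τ/t½) = (1/2)^(76/35) ≈ 0.2220.
C₀ = D/Vd = 1901/31 ≈ 61.323 mg/L.
Before the 6th dose, 5 doses have been given. Superposition: Cmin = C₀·(f + f² + … + f^5).
≈ 61.323 × (0.2220 + 0.0493 + 0.0109 + 0.0024 + 0.0005) ≈ 61.323 × 0.2851 ≈ 17.483 mg/L.

17.5 mg/L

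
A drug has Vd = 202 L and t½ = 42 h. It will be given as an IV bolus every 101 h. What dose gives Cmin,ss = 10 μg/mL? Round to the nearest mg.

τ/t½ = 101/42 ≈ 2.4048, so f = (1/2)^(101/42) ≈ 0.188840.
Cmin,ss = (D/Vd)·f/(1−f), so D = Cmin,ss·Vd·(1−f)/f.
D = 10 × 202 × (1−f)/f ≈ 10 × 202 × 4.29549 ≈ 8676.89 mg.

8677 mg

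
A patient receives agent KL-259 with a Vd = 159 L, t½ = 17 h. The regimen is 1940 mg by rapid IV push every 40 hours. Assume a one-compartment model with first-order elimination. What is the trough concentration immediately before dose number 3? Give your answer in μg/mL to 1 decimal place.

f = (1/2)^(τ/t½) = (1/2)^(40/17) ≈ 0.1957.
C₀ = D/Vd = 1940/159 ≈ 12.201 μg/mL.
Before the 3rd dose, 2 doses have been given. Superposition: Cmin = C₀·(f + f²).
≈ 12.201 × (0.1957 + 0.0383) ≈ 12.201 × 0.2340 ≈ 2.855 μg/mL.

2.9 μg/mL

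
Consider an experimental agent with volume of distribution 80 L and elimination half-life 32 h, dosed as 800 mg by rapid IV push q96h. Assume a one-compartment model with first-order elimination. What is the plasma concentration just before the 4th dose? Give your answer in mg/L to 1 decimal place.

1.4 mg/L

f = (1/2)^(τ/t½) = (1/2)^(96/32) ≈ 0.1250.
C₀ = D/Vd = 800/80 ≈ 10.000 mg/L.
Before the 4th dose, 3 doses have been given. Superposition: Cmin = C₀·(f + f² + … + f^3).
≈ 10.000 × (0.1250 + 0.0156 + 0.0020) ≈ 10.000 × 0.1426 ≈ 1.426 mg/L.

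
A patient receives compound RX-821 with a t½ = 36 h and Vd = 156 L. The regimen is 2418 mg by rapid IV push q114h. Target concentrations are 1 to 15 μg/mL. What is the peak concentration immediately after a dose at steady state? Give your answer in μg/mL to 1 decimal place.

k = ln2/t½ = ln2/36 ≈ 0.019254 h⁻¹; fraction remaining f = e^(−kτ) = e^(−0.019254×114) ≈ 0.1114.
Accumulation ratio R = 1/(1 − f) ≈ 1/0.8886 ≈ 1.1254.
Single-dose peak C₀ = D/Vd = 2418/156 ≈ 15.500 μg/mL.
Steady-state peak Cmax,ss = C₀·R ≈ 15.500 × 1.1254 ≈ 17.444 μg/mL.
Peak 17.4 μg/mL vs MTC 15 μg/mL: exceeds toxic threshold.

17.4 μg/mL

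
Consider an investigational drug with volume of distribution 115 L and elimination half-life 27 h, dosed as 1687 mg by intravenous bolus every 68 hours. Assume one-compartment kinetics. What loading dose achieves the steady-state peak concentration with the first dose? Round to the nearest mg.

2044 mg

f = (1/2)^(68/27) ≈ 0.174522; accumulation ratio R = 1/(1−f) ≈ 1.21142.
Loading dose to hit Cmax,ss on first dose: D_load = D_maint·R ≈ 1687 × 1.21142 ≈ 2043.67 mg.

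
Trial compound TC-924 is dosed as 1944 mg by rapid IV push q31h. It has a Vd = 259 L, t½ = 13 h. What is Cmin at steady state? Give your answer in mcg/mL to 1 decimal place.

τ/t½ = 31/13 ≈ 2.3846, so fraction remaining f = (1/2)^(31/13) ≈ 0.1915.
At steady state, accumulation factor R = 1/(1 − e^(−kτ)) ≈ 1.2369.
Each bolus raises the concentration by D/Vd = 1944/259 ≈ 7.506 mcg/mL.
Cmax,ss = C₀/(1 − f) ≈ 7.506/0.8085 ≈ 9.284 mcg/mL.
Steady-state trough Cmin,ss = Cmax,ss·f ≈ 9.284 × 0.1915 ≈ 1.778 mcg/mL.

1.8 mcg/mL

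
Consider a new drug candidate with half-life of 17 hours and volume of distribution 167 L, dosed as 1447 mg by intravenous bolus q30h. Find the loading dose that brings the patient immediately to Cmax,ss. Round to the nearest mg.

2050 mg

f = (1/2)^(30/17) ≈ 0.294287; accumulation ratio R = 1/(1−f) ≈ 1.41701.
Loading dose to hit Cmax,ss on first dose: D_load = D_maint·R ≈ 1447 × 1.41701 ≈ 2050.41 mg.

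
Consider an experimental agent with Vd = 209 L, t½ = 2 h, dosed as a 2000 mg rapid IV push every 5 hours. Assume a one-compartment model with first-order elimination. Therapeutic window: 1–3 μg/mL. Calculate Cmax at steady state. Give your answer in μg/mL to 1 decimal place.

11.6 μg/mL

k = ln2/t½ = ln2/2 ≈ 0.346574 h⁻¹; fraction remaining f = e^(−kτ) = e^(−0.346574×5) ≈ 0.1768.
At steady state, accumulation factor R = 1/(1 − e^(−kτ)) ≈ 1.2148.
Each bolus raises the concentration by D/Vd = 2000/209 ≈ 9.569 μg/mL.
Steady-state peak Cmax,ss = C₀·R ≈ 9.569 × 1.2148 ≈ 11.624 μg/mL.
Peak 11.6 μg/mL vs MTC 3 μg/mL: exceeds toxic threshold.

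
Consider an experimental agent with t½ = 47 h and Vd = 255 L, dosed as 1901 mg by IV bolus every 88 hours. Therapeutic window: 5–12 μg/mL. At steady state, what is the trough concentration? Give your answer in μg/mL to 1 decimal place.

2.8 μg/mL

k = ln2/t½ = ln2/47 ≈ 0.014748 h⁻¹; fraction remaining f = e^(−kτ) = e^(−0.014748×88) ≈ 0.2731.
Single-dose peak C₀ = D/Vd = 1901/255 ≈ 7.455 μg/mL.
Steady-state trough Cmin,ss = C₀·f/(1−f) ≈ 7.455 × 0.2731/0.7269 ≈ 2.801 μg/mL.
Trough 2.8 μg/mL vs MEC 5 μg/mL: subtherapeutic.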